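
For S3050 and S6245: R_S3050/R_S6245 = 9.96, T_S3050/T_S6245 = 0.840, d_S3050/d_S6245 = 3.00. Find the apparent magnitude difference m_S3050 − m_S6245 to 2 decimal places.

L_S3050/L_S6245 = (9.96)²(0.840)⁴ = 49.39.
F_S3050/F_S6245 = (L_S3050/L_S6245)/(d_S3050/d_S6245)² = 49.39/9.000 = 5.488.
m_S3050 − m_S6245 = −2.5 log₁₀(5.488) = -1.85.

-1.85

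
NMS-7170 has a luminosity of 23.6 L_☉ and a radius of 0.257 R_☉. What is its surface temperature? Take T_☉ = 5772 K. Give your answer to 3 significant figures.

T/T_☉ = (L/L_☉)^(1/4) / (R/R_☉)^(1/2)
T = 5772 × (23.6)^(1/4) / √(0.257) = 5772 × 2.204 / 0.5070 = 2.510×10^4 K.

2.51×10^4 K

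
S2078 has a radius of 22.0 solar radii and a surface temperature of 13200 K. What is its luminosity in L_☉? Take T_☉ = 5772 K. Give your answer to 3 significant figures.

L/L_☉ = (R/R_☉)² (T/T_☉)⁴ = (22.0)² × (13200/5772)⁴
       = 484.0 × (2.287)⁴ = 484.0 × 27.35 = 1.324×10^4.

1.32×10^4 L_☉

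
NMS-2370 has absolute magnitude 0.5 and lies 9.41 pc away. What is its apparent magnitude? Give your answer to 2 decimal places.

m = M + 5 log₁₀(d/10 pc) = 0.5 + 5 log₁₀(9.41/10)
  = 0.5 + 5 × -0.026 = 0.5 + -0.13 = 0.37.

0.37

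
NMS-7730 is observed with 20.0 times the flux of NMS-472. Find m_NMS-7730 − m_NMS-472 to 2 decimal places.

-3.25

m_NMS-7730 − m_NMS-472 = −2.5 log₁₀(F_NMS-7730/F_NMS-472) = −2.5 log₁₀(20.0) = −2.5 × (1.301) = -3.253.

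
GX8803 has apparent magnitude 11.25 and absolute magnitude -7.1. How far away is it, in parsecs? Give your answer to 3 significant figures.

m − M = 5 log₁₀(d/10 pc)
11.25 − (-7.1) = 18.35 = 5 log₁₀(d/10)
d = 10 × 10^(18.35/5) = 10 × 10^3.670 = 4.677×10^4 pc.

4.68×10^4 pc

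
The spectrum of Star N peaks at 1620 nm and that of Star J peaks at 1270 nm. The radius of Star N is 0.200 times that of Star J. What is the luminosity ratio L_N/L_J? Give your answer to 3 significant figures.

0.0151

Wien's law gives T ∝ 1/λ_max, so T_N/T_J = λ_J/λ_N = 1270/1620 = 0.7840.
Then L ∝ R²T⁴ gives L_N/L_J = (0.200)² × (0.7840)⁴ = 0.04000 × 0.3777 = 0.01511.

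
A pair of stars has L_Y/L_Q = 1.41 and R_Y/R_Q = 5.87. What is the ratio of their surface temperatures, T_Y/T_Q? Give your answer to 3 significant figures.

L ∝ R²T⁴ gives T ∝ (L/R²)^(1/4), so
T_Y/T_Q = (1.41 / 5.87²)^(1/4) = (0.04092)^(1/4) = 0.4498.

0.450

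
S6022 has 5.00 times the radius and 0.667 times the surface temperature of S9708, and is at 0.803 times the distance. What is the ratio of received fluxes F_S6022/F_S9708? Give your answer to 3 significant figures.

L_S6022/L_S9708 = (R_S6022/R_S9708)²(T_S6022/T_S9708)⁴ = (5.00)² × (0.667)⁴ = 4.948.
F_S6022/F_S9708 = (L_S6022/L_S9708)/(d_S6022/d_S9708)² = 4.948 / (0.803)² = 7.674.

7.67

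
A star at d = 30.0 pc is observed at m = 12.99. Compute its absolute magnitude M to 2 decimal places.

M = m − 5 log₁₀(d/10 pc) = 12.99 − 5 log₁₀(30.0/10)
  = 12.99 − 5 × 0.477 = 12.99 − 2.39 = 10.60.

10.60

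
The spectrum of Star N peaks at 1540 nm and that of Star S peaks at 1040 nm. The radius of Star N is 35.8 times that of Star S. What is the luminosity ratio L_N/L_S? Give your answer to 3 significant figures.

Wien's law gives T ∝ 1/λ_max, so T_N/T_S = λ_S/λ_N = 1040/1540 = 0.6753.
Then L ∝ R²T⁴ gives L_N/L_S = (35.8)² × (0.6753)⁴ = 1282 × 0.2080 = 266.6.

267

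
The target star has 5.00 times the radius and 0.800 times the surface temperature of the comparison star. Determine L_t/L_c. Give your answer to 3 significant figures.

From the Stefan–Boltzmann law, L ∝ R²T⁴, so
L_t/L_c = (R_t/R_c)² (T_t/T_c)⁴ = (5.00)² × (0.800)⁴ = 25.00 × 0.4096 = 10.24.

10.2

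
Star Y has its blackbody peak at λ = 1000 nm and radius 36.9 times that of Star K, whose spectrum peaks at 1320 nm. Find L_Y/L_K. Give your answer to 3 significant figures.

Wien's law gives T ∝ 1/λ_max, so T_Y/T_K = λ_K/λ_Y = 1320/1000 = 1.320.
Then L ∝ R²T⁴ gives L_Y/L_K = (36.9)² × (1.320)⁴ = 1362 × 3.036 = 4134.

4.13×10^3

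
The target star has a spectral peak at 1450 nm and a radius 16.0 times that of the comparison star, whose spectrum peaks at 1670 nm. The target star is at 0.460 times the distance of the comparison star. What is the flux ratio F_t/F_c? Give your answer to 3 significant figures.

Wien's law: T_t/T_c = λ_c/λ_t = 1670/1450 = 1.152.
L_t/L_c = (R_t/R_c)²(T_t/T_c)⁴ = (16.0)²(1.152)⁴ = 450.4.
F_t/F_c = (L_t/L_c)/(d_t/d_c)² = 450.4/(0.460)² = 2129.

2.13×10^3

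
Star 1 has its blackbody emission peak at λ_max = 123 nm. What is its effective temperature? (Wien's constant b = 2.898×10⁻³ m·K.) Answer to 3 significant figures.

T = b/λ_max = 2.898×10⁻³ / (123×10⁻⁹) = 2.356×10^4 K.

2.36×10^4 K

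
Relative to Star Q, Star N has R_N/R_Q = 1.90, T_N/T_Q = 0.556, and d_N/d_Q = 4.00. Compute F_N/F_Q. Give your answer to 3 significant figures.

L_N/L_Q = (R_N/R_Q)²(T_N/T_Q)⁴ = (1.90)² × (0.556)⁴ = 0.3450.
F_N/F_Q = (L_N/L_Q)/(d_N/d_Q)² = 0.3450 / (4.00)² = 0.02156.

0.0216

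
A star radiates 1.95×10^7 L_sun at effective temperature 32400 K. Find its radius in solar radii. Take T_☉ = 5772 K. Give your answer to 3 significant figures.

R/R_☉ = √(L/L_☉) / (T/T_☉)² = √(1.95×10^7) / (5.613)²
       = 4416 / 31.51 = 140.1.

140 solar radii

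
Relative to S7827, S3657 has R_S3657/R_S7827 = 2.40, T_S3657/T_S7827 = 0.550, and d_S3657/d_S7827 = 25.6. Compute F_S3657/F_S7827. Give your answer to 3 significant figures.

8.04×10^-4

L_S3657/L_S7827 = (R_S3657/R_S7827)²(T_S3657/T_S7827)⁴ = (2.40)² × (0.550)⁴ = 0.5271.
F_S3657/F_S7827 = (L_S3657/L_S7827)/(d_S3657/d_S7827)² = 0.5271 / (25.6)² = 8.043×10^-4.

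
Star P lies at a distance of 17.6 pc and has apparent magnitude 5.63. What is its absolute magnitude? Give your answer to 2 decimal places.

M = m − 5 log₁₀(d/10 pc) = 5.63 − 5 log₁₀(17.6/10)
  = 5.63 − 5 × 0.246 = 5.63 − 1.23 = 4.40.

4.40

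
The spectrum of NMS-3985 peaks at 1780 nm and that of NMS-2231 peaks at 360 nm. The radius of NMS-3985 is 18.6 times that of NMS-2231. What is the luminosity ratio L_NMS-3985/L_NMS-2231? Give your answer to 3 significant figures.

0.579

Wien's law gives T ∝ 1/λ_max, so T_NMS-3985/T_NMS-2231 = λ_NMS-2231/λ_NMS-3985 = 360/1780 = 0.2022.
Then L ∝ R²T⁴ gives L_NMS-3985/L_NMS-2231 = (18.6)² × (0.2022)⁴ = 346.0 × 0.001673 = 0.5788.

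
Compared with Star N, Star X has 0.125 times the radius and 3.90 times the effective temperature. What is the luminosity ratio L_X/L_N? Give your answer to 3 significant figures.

From the Stefan–Boltzmann law, L ∝ R²T⁴, so
L_X/L_N = (R_X/R_N)² (T_X/T_N)⁴ = (0.125)² × (3.90)⁴ = 0.01562 × 231.3 = 3.615.

3.61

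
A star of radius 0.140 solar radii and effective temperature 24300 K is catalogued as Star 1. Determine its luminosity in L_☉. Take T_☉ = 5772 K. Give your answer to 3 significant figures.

L/L_☉ = (R/R_☉)² (T/T_☉)⁴ = (0.140)² × (24300/5772)⁴
       = 0.01960 × (4.210)⁴ = 0.01960 × 314.1 = 6.157.

6.16 L_☉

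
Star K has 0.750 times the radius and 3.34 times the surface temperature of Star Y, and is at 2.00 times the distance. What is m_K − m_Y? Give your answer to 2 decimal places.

-3.11

L_K/L_Y = (0.750)²(3.34)⁴ = 70.00.
F_K/F_Y = (L_K/L_Y)/(d_K/d_Y)² = 70.00/4.000 = 17.50.
m_K − m_Y = −2.5 log₁₀(17.50) = -3.11.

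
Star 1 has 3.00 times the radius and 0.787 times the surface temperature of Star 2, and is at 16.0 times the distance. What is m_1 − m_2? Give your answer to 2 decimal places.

4.68

L_1/L_2 = (3.00)²(0.787)⁴ = 3.453.
F_1/F_2 = (L_1/L_2)/(d_1/d_2)² = 3.453/256.0 = 0.01349.
m_1 − m_2 = −2.5 log₁₀(0.01349) = 4.68.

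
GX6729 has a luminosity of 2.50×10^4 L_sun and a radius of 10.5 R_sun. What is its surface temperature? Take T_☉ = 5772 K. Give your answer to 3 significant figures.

2.24×10^4 K

T/T_☉ = (L/L_☉)^(1/4) / (R/R_☉)^(1/2)
T = 5772 × (2.50×10^4)^(1/4) / √(10.5) = 5772 × 12.57 / 3.240 = 2.240×10^4 K.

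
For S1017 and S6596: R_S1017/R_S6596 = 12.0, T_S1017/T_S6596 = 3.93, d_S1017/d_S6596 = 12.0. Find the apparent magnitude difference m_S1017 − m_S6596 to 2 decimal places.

-5.94

L_S1017/L_S6596 = (12.0)²(3.93)⁴ = 3.435×10^4.
F_S1017/F_S6596 = (L_S1017/L_S6596)/(d_S1017/d_S6596)² = 3.435×10^4/144.0 = 238.5.
m_S1017 − m_S6596 = −2.5 log₁₀(238.5) = -5.94.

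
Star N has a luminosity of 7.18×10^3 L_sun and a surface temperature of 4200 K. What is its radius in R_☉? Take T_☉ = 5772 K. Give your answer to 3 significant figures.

R/R_☉ = √(L/L_☉) / (T/T_☉)² = √(7.18×10^3) / (0.7277)²
       = 84.73 / 0.5295 = 160.0.

160 R_☉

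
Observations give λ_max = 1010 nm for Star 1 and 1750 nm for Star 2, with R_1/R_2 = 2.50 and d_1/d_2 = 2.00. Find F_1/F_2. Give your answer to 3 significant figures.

Wien's law: T_1/T_2 = λ_2/λ_1 = 1750/1010 = 1.733.
L_1/L_2 = (R_1/R_2)²(T_1/T_2)⁴ = (2.50)²(1.733)⁴ = 56.33.
F_1/F_2 = (L_1/L_2)/(d_1/d_2)² = 56.33/(2.00)² = 14.08.

14.1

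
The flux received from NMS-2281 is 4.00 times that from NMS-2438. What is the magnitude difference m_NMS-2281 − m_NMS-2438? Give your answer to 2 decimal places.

m_NMS-2281 − m_NMS-2438 = −2.5 log₁₀(F_NMS-2281/F_NMS-2438) = −2.5 log₁₀(4.00) = −2.5 × (0.602) = -1.505.

-1.51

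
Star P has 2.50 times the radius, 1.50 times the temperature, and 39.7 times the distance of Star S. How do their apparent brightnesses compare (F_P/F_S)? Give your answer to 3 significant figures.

L_P/L_S = (R_P/R_S)²(T_P/T_S)⁴ = (2.50)² × (1.50)⁴ = 31.64.
F_P/F_S = (L_P/L_S)/(d_P/d_S)² = 31.64 / (39.7)² = 0.02008.

0.0201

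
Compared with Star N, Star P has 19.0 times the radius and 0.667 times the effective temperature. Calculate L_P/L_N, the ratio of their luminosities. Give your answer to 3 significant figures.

71.5

From the Stefan–Boltzmann law, L ∝ R²T⁴, so
L_P/L_N = (R_P/R_N)² (T_P/T_N)⁴ = (19.0)² × (0.667)⁴ = 361.0 × 0.1979 = 71.45.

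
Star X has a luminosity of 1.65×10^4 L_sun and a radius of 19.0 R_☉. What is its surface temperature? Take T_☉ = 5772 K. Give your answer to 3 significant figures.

1.50×10^4 K

T/T_☉ = (L/L_☉)^(1/4) / (R/R_☉)^(1/2)
T = 5772 × (1.65×10^4)^(1/4) / √(19.0) = 5772 × 11.33 / 4.359 = 1.501×10^4 K.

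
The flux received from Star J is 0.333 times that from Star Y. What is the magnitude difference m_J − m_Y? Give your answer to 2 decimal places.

m_J − m_Y = −2.5 log₁₀(F_J/F_Y) = −2.5 log₁₀(0.333) = −2.5 × (-0.478) = 1.194.

1.19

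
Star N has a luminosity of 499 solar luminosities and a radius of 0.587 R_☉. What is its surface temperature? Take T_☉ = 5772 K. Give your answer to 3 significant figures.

T/T_☉ = (L/L_☉)^(1/4) / (R/R_☉)^(1/2)
T = 5772 × (499)^(1/4) / √(0.587) = 5772 × 4.726 / 0.7662 = 3.561×10^4 K.

3.56×10^4 K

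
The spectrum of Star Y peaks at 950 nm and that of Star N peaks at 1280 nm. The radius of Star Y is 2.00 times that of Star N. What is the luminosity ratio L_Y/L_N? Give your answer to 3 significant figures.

13.2

Wien's law gives T ∝ 1/λ_max, so T_Y/T_N = λ_N/λ_Y = 1280/950 = 1.347.
Then L ∝ R²T⁴ gives L_Y/L_N = (2.00)² × (1.347)⁴ = 4.000 × 3.296 = 13.18.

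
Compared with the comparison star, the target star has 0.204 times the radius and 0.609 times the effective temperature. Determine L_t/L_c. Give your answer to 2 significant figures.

From the Stefan–Boltzmann law, L ∝ R²T⁴, so
L_t/L_c = (R_t/R_c)² (T_t/T_c)⁴ = (0.204)² × (0.609)⁴ = 0.04162 × 0.1376 = 0.005724.

0.0057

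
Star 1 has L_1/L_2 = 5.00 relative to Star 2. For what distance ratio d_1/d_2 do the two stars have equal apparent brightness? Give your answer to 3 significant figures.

Equal flux requires L_1/d_1² = L_2/d_2², so d_1/d_2 = √(L_1/L_2)
= √(5.00) = 2.236.

2.24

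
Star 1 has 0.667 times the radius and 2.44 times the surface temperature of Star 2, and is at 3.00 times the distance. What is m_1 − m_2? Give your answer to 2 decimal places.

-0.61

L_1/L_2 = (0.667)²(2.44)⁴ = 15.77.
F_1/F_2 = (L_1/L_2)/(d_1/d_2)² = 15.77/9.000 = 1.752.
m_1 − m_2 = −2.5 log₁₀(1.752) = -0.61.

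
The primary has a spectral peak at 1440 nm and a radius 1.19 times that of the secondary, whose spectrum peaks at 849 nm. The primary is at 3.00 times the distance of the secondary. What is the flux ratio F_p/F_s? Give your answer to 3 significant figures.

Wien's law: T_p/T_s = λ_s/λ_p = 849/1440 = 0.5896.
L_p/L_s = (R_p/R_s)²(T_p/T_s)⁴ = (1.19)²(0.5896)⁴ = 0.1711.
F_p/F_s = (L_p/L_s)/(d_p/d_s)² = 0.1711/(3.00)² = 0.01901.

0.0190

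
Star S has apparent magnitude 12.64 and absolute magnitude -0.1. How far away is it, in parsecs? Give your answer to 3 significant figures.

3.53×10^3 pc

m − M = 5 log₁₀(d/10 pc)
12.64 − (-0.1) = 12.74 = 5 log₁₀(d/10)
d = 10 × 10^(12.74/5) = 10 × 10^2.548 = 3532 pc.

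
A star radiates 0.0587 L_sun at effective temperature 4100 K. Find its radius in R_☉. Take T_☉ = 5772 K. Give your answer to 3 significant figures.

R/R_☉ = √(L/L_☉) / (T/T_☉)² = √(0.0587) / (0.7103)²
       = 0.2423 / 0.5046 = 0.4802.

0.480 R_☉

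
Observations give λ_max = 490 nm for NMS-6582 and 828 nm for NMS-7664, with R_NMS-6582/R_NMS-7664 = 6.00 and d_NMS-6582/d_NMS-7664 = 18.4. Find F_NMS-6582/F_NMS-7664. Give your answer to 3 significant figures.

0.867

Wien's law: T_NMS-6582/T_NMS-7664 = λ_NMS-7664/λ_NMS-6582 = 828/490 = 1.690.
L_NMS-6582/L_NMS-7664 = (R_NMS-6582/R_NMS-7664)²(T_NMS-6582/T_NMS-7664)⁴ = (6.00)²(1.690)⁴ = 293.5.
F_NMS-6582/F_NMS-7664 = (L_NMS-6582/L_NMS-7664)/(d_NMS-6582/d_NMS-7664)² = 293.5/(18.4)² = 0.8670.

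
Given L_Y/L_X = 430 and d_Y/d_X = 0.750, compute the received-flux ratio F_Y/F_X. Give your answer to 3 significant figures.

F = L/(4πd²), so F_Y/F_X = (L_Y/L_X) / (d_Y/d_X)²
= 430 / (0.750)² = 430 / 0.5625 = 764.4.

764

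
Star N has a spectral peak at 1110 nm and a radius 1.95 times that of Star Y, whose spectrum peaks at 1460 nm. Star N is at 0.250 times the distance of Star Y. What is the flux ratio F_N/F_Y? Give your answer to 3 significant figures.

182

Wien's law: T_N/T_Y = λ_Y/λ_N = 1460/1110 = 1.315.
L_N/L_Y = (R_N/R_Y)²(T_N/T_Y)⁴ = (1.95)²(1.315)⁴ = 11.38.
F_N/F_Y = (L_N/L_Y)/(d_N/d_Y)² = 11.38/(0.250)² = 182.1.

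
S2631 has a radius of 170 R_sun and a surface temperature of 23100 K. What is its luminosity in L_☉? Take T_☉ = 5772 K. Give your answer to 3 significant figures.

L/L_☉ = (R/R_☉)² (T/T_☉)⁴ = (170)² × (23100/5772)⁴
       = 2.890×10^4 × (4.002)⁴ = 2.890×10^4 × 256.5 = 7.414×10^6.

7.41×10^6 L_☉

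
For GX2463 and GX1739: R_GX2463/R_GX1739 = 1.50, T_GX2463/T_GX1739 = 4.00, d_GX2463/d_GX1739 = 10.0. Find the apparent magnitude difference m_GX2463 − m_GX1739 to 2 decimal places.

L_GX2463/L_GX1739 = (1.50)²(4.00)⁴ = 576.0.
F_GX2463/F_GX1739 = (L_GX2463/L_GX1739)/(d_GX2463/d_GX1739)² = 576.0/100.0 = 5.760.
m_GX2463 − m_GX1739 = −2.5 log₁₀(5.760) = -1.90.

-1.90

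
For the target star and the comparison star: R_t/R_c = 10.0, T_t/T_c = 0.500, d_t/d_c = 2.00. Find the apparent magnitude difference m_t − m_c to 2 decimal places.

-0.48

L_t/L_c = (10.0)²(0.500)⁴ = 6.250.
F_t/F_c = (L_t/L_c)/(d_t/d_c)² = 6.250/4.000 = 1.562.
m_t − m_c = −2.5 log₁₀(1.562) = -0.48.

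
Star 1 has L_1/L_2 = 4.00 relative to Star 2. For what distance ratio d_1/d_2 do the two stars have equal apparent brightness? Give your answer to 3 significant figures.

Equal flux requires L_1/d_1² = L_2/d_2², so d_1/d_2 = √(L_1/L_2)
= √(4.00) = 2.000.

2.00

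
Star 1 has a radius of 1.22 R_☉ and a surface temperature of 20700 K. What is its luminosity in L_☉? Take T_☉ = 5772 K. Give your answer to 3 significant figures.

L/L_☉ = (R/R_☉)² (T/T_☉)⁴ = (1.22)² × (20700/5772)⁴
       = 1.488 × (3.586)⁴ = 1.488 × 165.4 = 246.2.

246 L_☉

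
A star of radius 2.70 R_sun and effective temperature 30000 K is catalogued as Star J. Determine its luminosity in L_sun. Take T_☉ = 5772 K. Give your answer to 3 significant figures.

5.32×10^3 L_sun

L/L_☉ = (R/R_☉)² (T/T_☉)⁴ = (2.70)² × (30000/5772)⁴
       = 7.290 × (5.198)⁴ = 7.290 × 729.8 = 5320.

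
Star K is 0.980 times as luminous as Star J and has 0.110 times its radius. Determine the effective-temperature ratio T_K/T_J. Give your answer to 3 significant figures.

L ∝ R²T⁴ gives T ∝ (L/R²)^(1/4), so
T_K/T_J = (0.980 / 0.110²)^(1/4) = (80.99)^(1/4) = 3.000.

3.00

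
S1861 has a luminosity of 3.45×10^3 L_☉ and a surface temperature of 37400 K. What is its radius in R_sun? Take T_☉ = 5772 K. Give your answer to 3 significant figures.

R/R_☉ = √(L/L_☉) / (T/T_☉)² = √(3.45×10^3) / (6.480)²
       = 58.74 / 41.98 = 1.399.

1.40 R_sun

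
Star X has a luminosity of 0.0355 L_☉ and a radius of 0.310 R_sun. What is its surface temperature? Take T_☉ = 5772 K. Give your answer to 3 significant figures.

T/T_☉ = (L/L_☉)^(1/4) / (R/R_☉)^(1/2)
T = 5772 × (0.0355)^(1/4) / √(0.310) = 5772 × 0.4341 / 0.5568 = 4500 K.

4.50×10^3 K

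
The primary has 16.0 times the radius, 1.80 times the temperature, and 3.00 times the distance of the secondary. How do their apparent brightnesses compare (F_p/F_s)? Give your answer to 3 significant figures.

L_p/L_s = (R_p/R_s)²(T_p/T_s)⁴ = (16.0)² × (1.80)⁴ = 2687.
F_p/F_s = (L_p/L_s)/(d_p/d_s)² = 2687 / (3.00)² = 298.6.

299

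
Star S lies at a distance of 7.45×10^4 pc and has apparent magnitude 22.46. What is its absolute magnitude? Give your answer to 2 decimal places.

M = m − 5 log₁₀(d/10 pc) = 22.46 − 5 log₁₀(7.45×10^4/10)
  = 22.46 − 5 × 3.872 = 22.46 − 19.36 = 3.10.

3.10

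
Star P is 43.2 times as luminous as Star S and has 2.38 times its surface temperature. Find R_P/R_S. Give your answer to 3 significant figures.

L ∝ R²T⁴ gives R ∝ √L / T², so
R_P/R_S = √(43.2) / (2.38)² = 6.573 / 5.664 = 1.160.

1.16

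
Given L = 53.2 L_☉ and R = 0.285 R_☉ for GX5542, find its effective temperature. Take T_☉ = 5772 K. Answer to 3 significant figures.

T/T_☉ = (L/L_☉)^(1/4) / (R/R_☉)^(1/2)
T = 5772 × (53.2)^(1/4) / √(0.285) = 5772 × 2.701 / 0.5339 = 2.920×10^4 K.

2.92×10^4 K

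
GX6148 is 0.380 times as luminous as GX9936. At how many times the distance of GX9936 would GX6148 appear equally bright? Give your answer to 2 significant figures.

0.62

Equal flux requires L_GX6148/d_GX6148² = L_GX9936/d_GX9936², so d_GX6148/d_GX9936 = √(L_GX6148/L_GX9936)
= √(0.380) = 0.6164.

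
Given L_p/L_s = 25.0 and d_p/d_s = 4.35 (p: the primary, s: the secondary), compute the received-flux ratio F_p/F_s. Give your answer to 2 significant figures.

F = L/(4πd²), so F_p/F_s = (L_p/L_s) / (d_p/d_s)²
= 25.0 / (4.35)² = 25.0 / 18.92 = 1.321.

1.3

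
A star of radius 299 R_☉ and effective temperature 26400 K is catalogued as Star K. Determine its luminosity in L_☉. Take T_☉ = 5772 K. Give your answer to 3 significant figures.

3.91×10^7 L_☉

L/L_☉ = (R/R_☉)² (T/T_☉)⁴ = (299)² × (26400/5772)⁴
       = 8.940×10^4 × (4.574)⁴ = 8.940×10^4 × 437.6 = 3.912×10^7.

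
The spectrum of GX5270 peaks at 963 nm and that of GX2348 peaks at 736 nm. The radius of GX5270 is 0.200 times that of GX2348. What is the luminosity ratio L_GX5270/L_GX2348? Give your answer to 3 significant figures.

0.0136

Wien's law gives T ∝ 1/λ_max, so T_GX5270/T_GX2348 = λ_GX2348/λ_GX5270 = 736/963 = 0.7643.
Then L ∝ R²T⁴ gives L_GX5270/L_GX2348 = (0.200)² × (0.7643)⁴ = 0.04000 × 0.3412 = 0.01365.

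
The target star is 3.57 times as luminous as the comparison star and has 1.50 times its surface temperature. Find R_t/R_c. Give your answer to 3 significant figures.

0.840

L ∝ R²T⁴ gives R ∝ √L / T², so
R_t/R_c = √(3.57) / (1.50)² = 1.889 / 2.250 = 0.8398.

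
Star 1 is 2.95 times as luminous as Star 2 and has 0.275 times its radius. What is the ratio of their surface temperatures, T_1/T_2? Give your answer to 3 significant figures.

2.50

L ∝ R²T⁴ gives T ∝ (L/R²)^(1/4), so
T_1/T_2 = (2.95 / 0.275²)^(1/4) = (39.01)^(1/4) = 2.499.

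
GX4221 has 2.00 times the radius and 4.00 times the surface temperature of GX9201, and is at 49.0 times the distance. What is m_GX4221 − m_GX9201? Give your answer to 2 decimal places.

0.93

L_GX4221/L_GX9201 = (2.00)²(4.00)⁴ = 1024.
F_GX4221/F_GX9201 = (L_GX4221/L_GX9201)/(d_GX4221/d_GX9201)² = 1024/2401 = 0.4265.
m_GX4221 − m_GX9201 = −2.5 log₁₀(0.4265) = 0.93.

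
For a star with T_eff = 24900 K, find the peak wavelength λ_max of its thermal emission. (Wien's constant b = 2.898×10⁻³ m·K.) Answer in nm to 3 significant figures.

116 nm

λ_max = b/T = 2.898×10⁻³ / 24900 = 1.16×10^-7 m = 116.4 nm.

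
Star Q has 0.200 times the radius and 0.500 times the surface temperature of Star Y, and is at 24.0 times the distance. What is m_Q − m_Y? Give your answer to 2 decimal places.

13.41

L_Q/L_Y = (0.200)²(0.500)⁴ = 0.002500.
F_Q/F_Y = (L_Q/L_Y)/(d_Q/d_Y)² = 0.002500/576.0 = 4.340×10^-6.
m_Q − m_Y = −2.5 log₁₀(4.340×10^-6) = 13.41.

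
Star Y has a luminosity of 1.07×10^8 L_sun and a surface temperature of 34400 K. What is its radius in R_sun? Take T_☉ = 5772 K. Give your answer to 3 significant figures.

291 R_sun

R/R_☉ = √(L/L_☉) / (T/T_☉)² = √(1.07×10^8) / (5.960)²
       = 1.034×10^4 / 35.52 = 291.2.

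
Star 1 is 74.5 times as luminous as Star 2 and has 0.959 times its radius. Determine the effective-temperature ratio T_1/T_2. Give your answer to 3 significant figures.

L ∝ R²T⁴ gives T ∝ (L/R²)^(1/4), so
T_1/T_2 = (74.5 / 0.959²)^(1/4) = (81.01)^(1/4) = 3.000.

3.00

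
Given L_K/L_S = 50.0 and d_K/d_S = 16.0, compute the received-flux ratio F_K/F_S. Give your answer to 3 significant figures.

0.195

F = L/(4πd²), so F_K/F_S = (L_K/L_S) / (d_K/d_S)²
= 50.0 / (16.0)² = 50.0 / 256.0 = 0.1953.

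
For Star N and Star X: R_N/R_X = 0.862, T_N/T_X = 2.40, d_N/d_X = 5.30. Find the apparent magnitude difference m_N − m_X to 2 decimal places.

L_N/L_X = (0.862)²(2.40)⁴ = 24.65.
F_N/F_X = (L_N/L_X)/(d_N/d_X)² = 24.65/28.09 = 0.8776.
m_N − m_X = −2.5 log₁₀(0.8776) = 0.14.

0.14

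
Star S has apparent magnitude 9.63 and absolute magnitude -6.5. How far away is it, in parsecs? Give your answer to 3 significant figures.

1.68×10^4 pc

m − M = 5 log₁₀(d/10 pc)
9.63 − (-6.5) = 16.13 = 5 log₁₀(d/10)
d = 10 × 10^(16.13/5) = 10 × 10^3.226 = 1.683×10^4 pc.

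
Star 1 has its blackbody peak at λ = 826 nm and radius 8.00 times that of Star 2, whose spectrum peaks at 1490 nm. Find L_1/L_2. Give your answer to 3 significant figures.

Wien's law gives T ∝ 1/λ_max, so T_1/T_2 = λ_2/λ_1 = 1490/826 = 1.804.
Then L ∝ R²T⁴ gives L_1/L_2 = (8.00)² × (1.804)⁴ = 64.00 × 10.59 = 677.6.

678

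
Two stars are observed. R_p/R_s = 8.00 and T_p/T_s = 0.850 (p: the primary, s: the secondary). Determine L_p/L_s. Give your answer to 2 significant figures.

33

From the Stefan–Boltzmann law, L ∝ R²T⁴, so
L_p/L_s = (R_p/R_s)² (T_p/T_s)⁴ = (8.00)² × (0.850)⁴ = 64.00 × 0.5220 = 33.41.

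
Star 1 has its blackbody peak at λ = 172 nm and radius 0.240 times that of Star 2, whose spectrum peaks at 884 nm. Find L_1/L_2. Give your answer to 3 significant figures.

Wien's law gives T ∝ 1/λ_max, so T_1/T_2 = λ_2/λ_1 = 884/172 = 5.140.
Then L ∝ R²T⁴ gives L_1/L_2 = (0.240)² × (5.140)⁴ = 0.05760 × 697.7 = 40.19.

40.2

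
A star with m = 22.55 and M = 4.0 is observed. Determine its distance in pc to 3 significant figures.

5.13×10^4 pc

m − M = 5 log₁₀(d/10 pc)
22.55 − (4.0) = 18.55 = 5 log₁₀(d/10)
d = 10 × 10^(18.55/5) = 10 × 10^3.710 = 5.129×10^4 pc.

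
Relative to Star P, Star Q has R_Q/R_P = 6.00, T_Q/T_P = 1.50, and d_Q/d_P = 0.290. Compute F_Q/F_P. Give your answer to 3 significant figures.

2.17×10^3

L_Q/L_P = (R_Q/R_P)²(T_Q/T_P)⁴ = (6.00)² × (1.50)⁴ = 182.2.
F_Q/F_P = (L_Q/L_P)/(d_Q/d_P)² = 182.2 / (0.290)² = 2167.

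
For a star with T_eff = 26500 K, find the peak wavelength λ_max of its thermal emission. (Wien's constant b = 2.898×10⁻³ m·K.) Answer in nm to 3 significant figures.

λ_max = b/T = 2.898×10⁻³ / 26500 = 1.09×10^-7 m = 109.4 nm.

109 nm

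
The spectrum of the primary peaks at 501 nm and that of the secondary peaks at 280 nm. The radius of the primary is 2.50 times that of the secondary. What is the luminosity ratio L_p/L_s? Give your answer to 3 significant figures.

0.610

Wien's law gives T ∝ 1/λ_max, so T_p/T_s = λ_s/λ_p = 280/501 = 0.5589.
Then L ∝ R²T⁴ gives L_p/L_s = (2.50)² × (0.5589)⁴ = 6.250 × 0.09756 = 0.6098.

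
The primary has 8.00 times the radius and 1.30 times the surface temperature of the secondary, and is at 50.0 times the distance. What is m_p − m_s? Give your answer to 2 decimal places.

L_p/L_s = (8.00)²(1.30)⁴ = 182.8.
F_p/F_s = (L_p/L_s)/(d_p/d_s)² = 182.8/2500 = 0.07312.
m_p − m_s = −2.5 log₁₀(0.07312) = 2.84.

2.84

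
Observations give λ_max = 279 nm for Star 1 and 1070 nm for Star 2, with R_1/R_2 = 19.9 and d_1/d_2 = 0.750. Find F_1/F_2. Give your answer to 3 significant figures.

Wien's law: T_1/T_2 = λ_2/λ_1 = 1070/279 = 3.835.
L_1/L_2 = (R_1/R_2)²(T_1/T_2)⁴ = (19.9)²(3.835)⁴ = 8.567×10^4.
F_1/F_2 = (L_1/L_2)/(d_1/d_2)² = 8.567×10^4/(0.750)² = 1.523×10^5.

1.52×10^5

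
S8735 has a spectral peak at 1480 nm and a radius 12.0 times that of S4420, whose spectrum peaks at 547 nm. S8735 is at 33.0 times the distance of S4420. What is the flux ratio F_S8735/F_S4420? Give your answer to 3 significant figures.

0.00247

Wien's law: T_S8735/T_S4420 = λ_S4420/λ_S8735 = 547/1480 = 0.3696.
L_S8735/L_S4420 = (R_S8735/R_S4420)²(T_S8735/T_S4420)⁴ = (12.0)²(0.3696)⁴ = 2.687.
F_S8735/F_S4420 = (L_S8735/L_S4420)/(d_S8735/d_S4420)² = 2.687/(33.0)² = 0.002467.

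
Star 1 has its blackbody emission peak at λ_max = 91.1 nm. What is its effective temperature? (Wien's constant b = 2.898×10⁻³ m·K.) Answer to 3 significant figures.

3.18×10^4 K

T = b/λ_max = 2.898×10⁻³ / (91.1×10⁻⁹) = 3.181×10^4 K.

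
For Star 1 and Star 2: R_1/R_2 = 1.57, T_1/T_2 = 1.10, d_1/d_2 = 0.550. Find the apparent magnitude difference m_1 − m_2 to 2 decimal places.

L_1/L_2 = (1.57)²(1.10)⁴ = 3.609.
F_1/F_2 = (L_1/L_2)/(d_1/d_2)² = 3.609/0.3025 = 11.93.
m_1 − m_2 = −2.5 log₁₀(11.93) = -2.69.

-2.69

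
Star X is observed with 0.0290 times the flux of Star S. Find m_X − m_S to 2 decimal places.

m_X − m_S = −2.5 log₁₀(F_X/F_S) = −2.5 log₁₀(0.0290) = −2.5 × (-1.538) = 3.844.

3.84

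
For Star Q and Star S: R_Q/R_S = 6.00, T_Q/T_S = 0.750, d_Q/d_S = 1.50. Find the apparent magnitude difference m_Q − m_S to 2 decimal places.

L_Q/L_S = (6.00)²(0.750)⁴ = 11.39.
F_Q/F_S = (L_Q/L_S)/(d_Q/d_S)² = 11.39/2.250 = 5.062.
m_Q − m_S = −2.5 log₁₀(5.062) = -1.76.

-1.76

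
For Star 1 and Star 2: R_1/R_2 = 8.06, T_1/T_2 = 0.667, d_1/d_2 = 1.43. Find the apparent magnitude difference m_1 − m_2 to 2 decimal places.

-2.00

L_1/L_2 = (8.06)²(0.667)⁴ = 12.86.
F_1/F_2 = (L_1/L_2)/(d_1/d_2)² = 12.86/2.045 = 6.288.
m_1 − m_2 = −2.5 log₁₀(6.288) = -2.00.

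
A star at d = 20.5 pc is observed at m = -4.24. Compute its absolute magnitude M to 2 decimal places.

M = m − 5 log₁₀(d/10 pc) = -4.24 − 5 log₁₀(20.5/10)
  = -4.24 − 5 × 0.312 = -4.24 − 1.56 = -5.80.

-5.80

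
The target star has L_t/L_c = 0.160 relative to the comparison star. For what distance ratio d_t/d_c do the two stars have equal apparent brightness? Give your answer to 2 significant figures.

0.40

Equal flux requires L_t/d_t² = L_c/d_c², so d_t/d_c = √(L_t/L_c)
= √(0.160) = 0.4000.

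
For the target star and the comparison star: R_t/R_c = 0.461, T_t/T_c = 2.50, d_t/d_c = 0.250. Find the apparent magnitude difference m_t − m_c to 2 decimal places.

-5.31

L_t/L_c = (0.461)²(2.50)⁴ = 8.302.
F_t/F_c = (L_t/L_c)/(d_t/d_c)² = 8.302/0.06250 = 132.8.
m_t − m_c = −2.5 log₁₀(132.8) = -5.31.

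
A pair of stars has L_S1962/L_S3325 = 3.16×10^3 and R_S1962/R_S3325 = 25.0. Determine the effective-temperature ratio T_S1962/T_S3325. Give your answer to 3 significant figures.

1.50

L ∝ R²T⁴ gives T ∝ (L/R²)^(1/4), so
T_S1962/T_S3325 = (3.16×10^3 / 25.0²)^(1/4) = (5.056)^(1/4) = 1.500.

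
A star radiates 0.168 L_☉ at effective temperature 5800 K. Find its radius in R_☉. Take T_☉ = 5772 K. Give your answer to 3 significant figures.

R/R_☉ = √(L/L_☉) / (T/T_☉)² = √(0.168) / (1.005)²
       = 0.4099 / 1.010 = 0.4059.

0.406 R_☉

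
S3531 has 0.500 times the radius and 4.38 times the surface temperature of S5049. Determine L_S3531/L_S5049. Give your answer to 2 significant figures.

92

From the Stefan–Boltzmann law, L ∝ R²T⁴, so
L_S3531/L_S5049 = (R_S3531/R_S5049)² (T_S3531/T_S5049)⁴ = (0.500)² × (4.38)⁴ = 0.2500 × 368.0 = 92.01.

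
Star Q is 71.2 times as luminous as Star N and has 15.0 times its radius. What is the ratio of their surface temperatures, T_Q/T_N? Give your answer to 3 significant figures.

0.750

L ∝ R²T⁴ gives T ∝ (L/R²)^(1/4), so
T_Q/T_N = (71.2 / 15.0²)^(1/4) = (0.3164)^(1/4) = 0.7500.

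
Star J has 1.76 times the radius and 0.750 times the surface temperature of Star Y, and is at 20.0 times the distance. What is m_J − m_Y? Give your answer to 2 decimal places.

6.53

L_J/L_Y = (1.76)²(0.750)⁴ = 0.9801.
F_J/F_Y = (L_J/L_Y)/(d_J/d_Y)² = 0.9801/400.0 = 0.002450.
m_J − m_Y = −2.5 log₁₀(0.002450) = 6.53.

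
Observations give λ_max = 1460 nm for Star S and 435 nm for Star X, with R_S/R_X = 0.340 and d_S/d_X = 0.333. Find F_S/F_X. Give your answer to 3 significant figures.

Wien's law: T_S/T_X = λ_X/λ_S = 435/1460 = 0.2979.
L_S/L_X = (R_S/R_X)²(T_S/T_X)⁴ = (0.340)²(0.2979)⁴ = 9.110×10^-4.
F_S/F_X = (L_S/L_X)/(d_S/d_X)² = 9.110×10^-4/(0.333)² = 0.008215.

0.00822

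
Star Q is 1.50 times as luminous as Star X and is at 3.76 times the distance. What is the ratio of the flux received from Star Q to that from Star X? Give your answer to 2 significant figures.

0.11

F = L/(4πd²), so F_Q/F_X = (L_Q/L_X) / (d_Q/d_X)²
= 1.50 / (3.76)² = 1.50 / 14.14 = 0.1061.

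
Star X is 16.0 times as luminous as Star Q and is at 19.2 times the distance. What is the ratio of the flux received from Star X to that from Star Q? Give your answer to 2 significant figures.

F = L/(4πd²), so F_X/F_Q = (L_X/L_Q) / (d_X/d_Q)²
= 16.0 / (19.2)² = 16.0 / 368.6 = 0.04340.

0.043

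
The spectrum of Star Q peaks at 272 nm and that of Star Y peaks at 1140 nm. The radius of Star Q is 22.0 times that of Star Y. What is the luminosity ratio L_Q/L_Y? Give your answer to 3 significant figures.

1.49×10^5

Wien's law gives T ∝ 1/λ_max, so T_Q/T_Y = λ_Y/λ_Q = 1140/272 = 4.191.
Then L ∝ R²T⁴ gives L_Q/L_Y = (22.0)² × (4.191)⁴ = 484.0 × 308.6 = 1.493×10^5.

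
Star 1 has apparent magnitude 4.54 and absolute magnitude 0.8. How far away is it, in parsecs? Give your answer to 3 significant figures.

m − M = 5 log₁₀(d/10 pc)
4.54 − (0.8) = 3.74 = 5 log₁₀(d/10)
d = 10 × 10^(3.74/5) = 10 × 10^0.748 = 55.98 pc.

56.0 pc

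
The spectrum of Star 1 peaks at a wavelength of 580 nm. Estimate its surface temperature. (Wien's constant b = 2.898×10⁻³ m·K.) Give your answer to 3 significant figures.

5.00×10^3 K

T = b/λ_max = 2.898×10⁻³ / (580×10⁻⁹) = 4997 K.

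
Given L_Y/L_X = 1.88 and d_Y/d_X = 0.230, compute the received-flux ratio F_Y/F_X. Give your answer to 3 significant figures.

35.5

F = L/(4πd²), so F_Y/F_X = (L_Y/L_X) / (d_Y/d_X)²
= 1.88 / (0.230)² = 1.88 / 0.05290 = 35.54.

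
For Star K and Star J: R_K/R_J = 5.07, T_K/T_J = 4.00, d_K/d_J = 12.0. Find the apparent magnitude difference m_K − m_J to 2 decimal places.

-4.15

L_K/L_J = (5.07)²(4.00)⁴ = 6580.
F_K/F_J = (L_K/L_J)/(d_K/d_J)² = 6580/144.0 = 45.70.
m_K − m_J = −2.5 log₁₀(45.70) = -4.15.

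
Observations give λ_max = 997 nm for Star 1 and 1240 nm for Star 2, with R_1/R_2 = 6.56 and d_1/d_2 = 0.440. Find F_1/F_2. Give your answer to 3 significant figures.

532

Wien's law: T_1/T_2 = λ_2/λ_1 = 1240/997 = 1.244.
L_1/L_2 = (R_1/R_2)²(T_1/T_2)⁴ = (6.56)²(1.244)⁴ = 103.0.
F_1/F_2 = (L_1/L_2)/(d_1/d_2)² = 103.0/(0.440)² = 531.9.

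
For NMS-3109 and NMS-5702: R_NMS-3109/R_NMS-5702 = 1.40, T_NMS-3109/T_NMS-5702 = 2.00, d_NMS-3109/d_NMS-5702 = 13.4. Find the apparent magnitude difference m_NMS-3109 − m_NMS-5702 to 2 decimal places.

L_NMS-3109/L_NMS-5702 = (1.40)²(2.00)⁴ = 31.36.
F_NMS-3109/F_NMS-5702 = (L_NMS-3109/L_NMS-5702)/(d_NMS-3109/d_NMS-5702)² = 31.36/179.6 = 0.1746.
m_NMS-3109 − m_NMS-5702 = −2.5 log₁₀(0.1746) = 1.89.

1.89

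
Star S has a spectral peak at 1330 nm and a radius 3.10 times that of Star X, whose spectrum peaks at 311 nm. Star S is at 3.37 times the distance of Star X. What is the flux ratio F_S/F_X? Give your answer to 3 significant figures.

Wien's law: T_S/T_X = λ_X/λ_S = 311/1330 = 0.2338.
L_S/L_X = (R_S/R_X)²(T_S/T_X)⁴ = (3.10)²(0.2338)⁴ = 0.02873.
F_S/F_X = (L_S/L_X)/(d_S/d_X)² = 0.02873/(3.37)² = 0.002530.

0.00253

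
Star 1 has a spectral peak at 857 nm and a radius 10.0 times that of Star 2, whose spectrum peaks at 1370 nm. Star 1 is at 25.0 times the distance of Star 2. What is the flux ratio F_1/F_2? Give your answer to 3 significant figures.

1.04

Wien's law: T_1/T_2 = λ_2/λ_1 = 1370/857 = 1.599.
L_1/L_2 = (R_1/R_2)²(T_1/T_2)⁴ = (10.0)²(1.599)⁴ = 653.1.
F_1/F_2 = (L_1/L_2)/(d_1/d_2)² = 653.1/(25.0)² = 1.045.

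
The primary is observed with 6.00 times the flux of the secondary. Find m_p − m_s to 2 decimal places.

m_p − m_s = −2.5 log₁₀(F_p/F_s) = −2.5 log₁₀(6.00) = −2.5 × (0.778) = -1.945.

-1.95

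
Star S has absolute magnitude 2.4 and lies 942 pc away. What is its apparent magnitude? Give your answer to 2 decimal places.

12.27

m = M + 5 log₁₀(d/10 pc) = 2.4 + 5 log₁₀(942/10)
  = 2.4 + 5 × 1.974 = 2.4 + 9.87 = 12.27.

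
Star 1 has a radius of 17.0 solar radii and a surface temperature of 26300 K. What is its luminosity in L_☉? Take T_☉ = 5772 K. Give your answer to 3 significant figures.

L/L_☉ = (R/R_☉)² (T/T_☉)⁴ = (17.0)² × (26300/5772)⁴
       = 289.0 × (4.556)⁴ = 289.0 × 431.0 = 1.246×10^5.

1.25×10^5 L_☉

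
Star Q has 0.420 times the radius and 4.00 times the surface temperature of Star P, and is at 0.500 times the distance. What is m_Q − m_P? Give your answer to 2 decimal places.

L_Q/L_P = (0.420)²(4.00)⁴ = 45.16.
F_Q/F_P = (L_Q/L_P)/(d_Q/d_P)² = 45.16/0.2500 = 180.6.
m_Q − m_P = −2.5 log₁₀(180.6) = -5.64.

-5.64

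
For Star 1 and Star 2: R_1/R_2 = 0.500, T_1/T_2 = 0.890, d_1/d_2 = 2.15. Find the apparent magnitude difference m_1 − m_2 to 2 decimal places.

L_1/L_2 = (0.500)²(0.890)⁴ = 0.1569.
F_1/F_2 = (L_1/L_2)/(d_1/d_2)² = 0.1569/4.622 = 0.03393.
m_1 − m_2 = −2.5 log₁₀(0.03393) = 3.67.

3.67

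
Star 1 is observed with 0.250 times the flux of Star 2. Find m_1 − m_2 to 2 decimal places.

1.51

m_1 − m_2 = −2.5 log₁₀(F_1/F_2) = −2.5 log₁₀(0.250) = −2.5 × (-0.602) = 1.505.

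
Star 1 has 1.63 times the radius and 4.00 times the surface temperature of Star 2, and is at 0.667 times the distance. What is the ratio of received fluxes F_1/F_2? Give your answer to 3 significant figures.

1.53×10^3

L_1/L_2 = (R_1/R_2)²(T_1/T_2)⁴ = (1.63)² × (4.00)⁴ = 680.2.
F_1/F_2 = (L_1/L_2)/(d_1/d_2)² = 680.2 / (0.667)² = 1529.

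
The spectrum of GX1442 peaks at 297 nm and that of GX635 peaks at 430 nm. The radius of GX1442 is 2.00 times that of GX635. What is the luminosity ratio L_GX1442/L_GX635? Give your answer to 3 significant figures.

Wien's law gives T ∝ 1/λ_max, so T_GX1442/T_GX635 = λ_GX635/λ_GX1442 = 430/297 = 1.448.
Then L ∝ R²T⁴ gives L_GX1442/L_GX635 = (2.00)² × (1.448)⁴ = 4.000 × 4.394 = 17.58.

17.6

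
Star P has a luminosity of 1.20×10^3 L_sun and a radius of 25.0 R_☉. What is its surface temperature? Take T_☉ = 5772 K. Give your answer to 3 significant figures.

T/T_☉ = (L/L_☉)^(1/4) / (R/R_☉)^(1/2)
T = 5772 × (1.20×10^3)^(1/4) / √(25.0) = 5772 × 5.886 / 5.000 = 6794 K.

6.79×10^3 K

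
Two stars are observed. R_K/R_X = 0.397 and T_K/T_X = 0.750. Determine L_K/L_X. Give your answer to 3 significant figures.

0.0499

From the Stefan–Boltzmann law, L ∝ R²T⁴, so
L_K/L_X = (R_K/R_X)² (T_K/T_X)⁴ = (0.397)² × (0.750)⁴ = 0.1576 × 0.3164 = 0.04987.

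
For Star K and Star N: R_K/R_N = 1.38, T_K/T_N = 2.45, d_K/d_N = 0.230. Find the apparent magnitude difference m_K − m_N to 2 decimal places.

L_K/L_N = (1.38)²(2.45)⁴ = 68.62.
F_K/F_N = (L_K/L_N)/(d_K/d_N)² = 68.62/0.05290 = 1297.
m_K − m_N = −2.5 log₁₀(1297) = -7.78.

-7.78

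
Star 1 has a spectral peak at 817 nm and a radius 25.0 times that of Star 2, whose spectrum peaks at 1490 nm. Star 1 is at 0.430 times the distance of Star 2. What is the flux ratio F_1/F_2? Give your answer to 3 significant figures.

3.74×10^4

Wien's law: T_1/T_2 = λ_2/λ_1 = 1490/817 = 1.824.
L_1/L_2 = (R_1/R_2)²(T_1/T_2)⁴ = (25.0)²(1.824)⁴ = 6914.
F_1/F_2 = (L_1/L_2)/(d_1/d_2)² = 6914/(0.430)² = 3.739×10^4.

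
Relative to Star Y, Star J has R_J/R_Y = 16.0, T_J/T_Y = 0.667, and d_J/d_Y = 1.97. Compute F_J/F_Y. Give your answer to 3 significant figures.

13.1

L_J/L_Y = (R_J/R_Y)²(T_J/T_Y)⁴ = (16.0)² × (0.667)⁴ = 50.67.
F_J/F_Y = (L_J/L_Y)/(d_J/d_Y)² = 50.67 / (1.97)² = 13.06.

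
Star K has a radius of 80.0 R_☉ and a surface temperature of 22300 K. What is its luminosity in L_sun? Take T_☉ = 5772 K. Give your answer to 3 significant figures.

L/L_☉ = (R/R_☉)² (T/T_☉)⁴ = (80.0)² × (22300/5772)⁴
       = 6400 × (3.863)⁴ = 6400 × 222.8 = 1.426×10^6.

1.43×10^6 L_sun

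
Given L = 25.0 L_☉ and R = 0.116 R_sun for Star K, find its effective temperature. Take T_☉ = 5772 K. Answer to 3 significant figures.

T/T_☉ = (L/L_☉)^(1/4) / (R/R_☉)^(1/2)
T = 5772 × (25.0)^(1/4) / √(0.116) = 5772 × 2.236 / 0.3406 = 3.790×10^4 K.

3.79×10^4 K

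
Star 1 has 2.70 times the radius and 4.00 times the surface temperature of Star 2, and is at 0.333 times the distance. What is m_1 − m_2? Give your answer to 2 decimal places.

-10.57

L_1/L_2 = (2.70)²(4.00)⁴ = 1866.
F_1/F_2 = (L_1/L_2)/(d_1/d_2)² = 1866/0.1109 = 1.683×10^4.
m_1 − m_2 = −2.5 log₁₀(1.683×10^4) = -10.57.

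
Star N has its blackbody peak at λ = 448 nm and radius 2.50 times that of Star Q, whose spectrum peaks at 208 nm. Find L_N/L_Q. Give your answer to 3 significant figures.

Wien's law gives T ∝ 1/λ_max, so T_N/T_Q = λ_Q/λ_N = 208/448 = 0.4643.
Then L ∝ R²T⁴ gives L_N/L_Q = (2.50)² × (0.4643)⁴ = 6.250 × 0.04647 = 0.2904.

0.290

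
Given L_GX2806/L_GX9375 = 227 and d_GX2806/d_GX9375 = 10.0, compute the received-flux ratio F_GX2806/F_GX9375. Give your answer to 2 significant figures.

2.3

F = L/(4πd²), so F_GX2806/F_GX9375 = (L_GX2806/L_GX9375) / (d_GX2806/d_GX9375)²
= 227 / (10.0)² = 227 / 100.0 = 2.270.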